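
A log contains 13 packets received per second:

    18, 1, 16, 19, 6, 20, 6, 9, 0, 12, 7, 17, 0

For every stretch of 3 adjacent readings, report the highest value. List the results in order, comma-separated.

18 1 16 → max 18
1 16 19 → max 19
16 19 6 → max 19
19 6 20 → max 20
6 20 6 → max 20
20 6 9 → max 20
6 9 0 → max 9
9 0 12 → max 12
0 12 7 → max 12
12 7 17 → max 17
7 17 0 → max 17

18, 19, 19, 20, 20, 20, 9, 12, 12, 17, 17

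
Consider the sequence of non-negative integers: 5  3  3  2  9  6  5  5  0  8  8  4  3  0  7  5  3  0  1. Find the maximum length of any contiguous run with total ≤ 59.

14

Extend to the right; shrink from the left whenever the sum exceeds 59:
[5] sum 5 len 1
[5, 3] sum 8 len 2
[5, 3, 3] sum 11 len 3
[5, 3, 3, 2] sum 13 len 4
[5, 3, 3, 2, 9] sum 22 len 5
[5, 3, 3, 2, 9, 6] sum 28 len 6
[5, 3, 3, 2, 9, 6, 5] sum 33 len 7
[5, 3, 3, 2, 9, 6, 5, 5] sum 38 len 8
[5, 3, 3, 2, 9, 6, 5, 5, 0] sum 38 len 9
[5, 3, 3, 2, 9, 6, 5, 5, 0, 8] sum 46 len 10
[5, 3, 3, 2, 9, 6, 5, 5, 0, 8, 8] sum 54 len 11
[5, 3, 3, 2, 9, 6, 5, 5, 0, 8, 8, 4] sum 58 len 12
[3, 3, 2, 9, 6, 5, 5, 0, 8, 8, 4, 3] sum 56 len 12
[3, 3, 2, 9, 6, 5, 5, 0, 8, 8, 4, 3, 0] sum 56 len 13
[2, 9, 6, 5, 5, 0, 8, 8, 4, 3, 0, 7] sum 57 len 12
[6, 5, 5, 0, 8, 8, 4, 3, 0, 7, 5] sum 51 len 11
[6, 5, 5, 0, 8, 8, 4, 3, 0, 7, 5, 3] sum 54 len 12
[6, 5, 5, 0, 8, 8, 4, 3, 0, 7, 5, 3, 0] sum 54 len 13
[6, 5, 5, 0, 8, 8, 4, 3, 0, 7, 5, 3, 0, 1] sum 55 len 14
Longest length seen: 14.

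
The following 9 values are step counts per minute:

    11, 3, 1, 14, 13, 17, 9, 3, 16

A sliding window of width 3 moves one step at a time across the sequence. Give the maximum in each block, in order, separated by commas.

(11, 3, 1) → max 11
(3, 1, 14) → max 14
(1, 14, 13) → max 14
(14, 13, 17) → max 17
(13, 17, 9) → max 17
(17, 9, 3) → max 17
(9, 3, 16) → max 16

11, 14, 14, 17, 17, 17, 16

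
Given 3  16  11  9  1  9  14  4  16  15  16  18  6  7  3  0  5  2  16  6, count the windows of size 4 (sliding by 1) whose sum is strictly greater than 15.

3 16 11 9 → sum 39  > 15 ✓
16 11 9 1 → sum 37  > 15 ✓
11 9 1 9 → sum 30  > 15 ✓
9 1 9 14 → sum 33  > 15 ✓
1 9 14 4 → sum 28  > 15 ✓
9 14 4 16 → sum 43  > 15 ✓
14 4 16 15 → sum 49  > 15 ✓
4 16 15 16 → sum 51  > 15 ✓
16 15 16 18 → sum 65  > 15 ✓
15 16 18 6 → sum 55  > 15 ✓
16 18 6 7 → sum 47  > 15 ✓
18 6 7 3 → sum 34  > 15 ✓
6 7 3 0 → sum 16  > 15 ✓
7 3 0 5 → sum 15
3 0 5 2 → sum 10
0 5 2 16 → sum 23  > 15 ✓
5 2 16 6 → sum 29  > 15 ✓
15 windows satisfy the condition.

15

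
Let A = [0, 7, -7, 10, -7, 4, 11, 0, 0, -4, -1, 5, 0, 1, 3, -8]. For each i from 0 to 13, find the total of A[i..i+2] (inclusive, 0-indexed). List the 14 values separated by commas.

Sliding a size-3 window across the 16 values:
[0, 7, -7] → sum 0
[7, -7, 10] → sum 10
[-7, 10, -7] → sum -4
[10, -7, 4] → sum 7
[-7, 4, 11] → sum 8
[4, 11, 0] → sum 15
[11, 0, 0] → sum 11
[0, 0, -4] → sum -4
[0, -4, -1] → sum -5
[-4, -1, 5] → sum 0
[-1, 5, 0] → sum 4
[5, 0, 1] → sum 6
[0, 1, 3] → sum 4
[1, 3, -8] → sum -4

0, 10, -4, 7, 8, 15, 11, -4, -5, 0, 4, 6, 4, -4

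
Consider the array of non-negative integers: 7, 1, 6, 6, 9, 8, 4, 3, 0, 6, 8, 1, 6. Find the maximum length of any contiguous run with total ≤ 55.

→ 7: sum 7, len 1
→ 1: sum 8, len 2
→ 6: sum 14, len 3
→ 6: sum 20, len 4
→ 9: sum 29, len 5
→ 8: sum 37, len 6
→ 4: sum 41, len 7
→ 3: sum 44, len 8
→ 0: sum 44, len 9
→ 6: sum 50, len 10
→ 8 (dropped 7): sum 51, len 10
→ 1: sum 52, len 11
→ 6 (dropped 1, 6): sum 51, len 10
Longest length seen: 11.

11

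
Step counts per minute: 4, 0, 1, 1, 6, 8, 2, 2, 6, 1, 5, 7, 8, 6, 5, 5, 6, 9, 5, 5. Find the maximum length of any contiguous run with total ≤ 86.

18

→ 4: sum 4, len 1
→ 0: sum 4, len 2
→ 1: sum 5, len 3
→ 1: sum 6, len 4
→ 6: sum 12, len 5
→ 8: sum 20, len 6
→ 2: sum 22, len 7
→ 2: sum 24, len 8
→ 6: sum 30, len 9
→ 1: sum 31, len 10
→ 5: sum 36, len 11
→ 7: sum 43, len 12
→ 8: sum 51, len 13
→ 6: sum 57, len 14
→ 5: sum 62, len 15
→ 5: sum 67, len 16
→ 6: sum 73, len 17
→ 9: sum 82, len 18
→ 5 (dropped 4): sum 83, len 18
→ 5 (dropped 0, 1, 1): sum 86, len 16
Longest length seen: 18.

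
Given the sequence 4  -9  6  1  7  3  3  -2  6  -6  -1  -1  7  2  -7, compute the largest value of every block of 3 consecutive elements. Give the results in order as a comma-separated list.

(4, -9, 6) → max 6
(-9, 6, 1) → max 6
(6, 1, 7) → max 7
(1, 7, 3) → max 7
(7, 3, 3) → max 7
(3, 3, -2) → max 3
(3, -2, 6) → max 6
(-2, 6, -6) → max 6
(6, -6, -1) → max 6
(-6, -1, -1) → max -1
(-1, -1, 7) → max 7
(-1, 7, 2) → max 7
(7, 2, -7) → max 7

6, 6, 7, 7, 7, 3, 6, 6, 6, -1, 7, 7, 7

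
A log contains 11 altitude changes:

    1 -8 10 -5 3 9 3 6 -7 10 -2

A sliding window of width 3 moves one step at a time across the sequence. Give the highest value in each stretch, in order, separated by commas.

1 -8 10 → max 10
-8 10 -5 → max 10
10 -5 3 → max 10
-5 3 9 → max 9
3 9 3 → max 9
9 3 6 → max 9
3 6 -7 → max 6
6 -7 10 → max 10
-7 10 -2 → max 10

10, 10, 10, 9, 9, 9, 6, 10, 10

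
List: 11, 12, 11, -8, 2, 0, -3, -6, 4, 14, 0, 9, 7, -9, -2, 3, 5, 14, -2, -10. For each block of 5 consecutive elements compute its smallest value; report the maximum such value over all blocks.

0

11 12 11 -8 2 → min -8
12 11 -8 2 0 → min -8
11 -8 2 0 -3 → min -8
-8 2 0 -3 -6 → min -8
2 0 -3 -6 4 → min -6
0 -3 -6 4 14 → min -6
-3 -6 4 14 0 → min -6
-6 4 14 0 9 → min -6
4 14 0 9 7 → min 0
14 0 9 7 -9 → min -9
0 9 7 -9 -2 → min -9
9 7 -9 -2 3 → min -9
7 -9 -2 3 5 → min -9
-9 -2 3 5 14 → min -9
-2 3 5 14 -2 → min -2
3 5 14 -2 -10 → min -10
Maximum of these is 0.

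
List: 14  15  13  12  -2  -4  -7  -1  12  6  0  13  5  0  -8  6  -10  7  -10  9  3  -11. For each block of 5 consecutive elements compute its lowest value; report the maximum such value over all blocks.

Window mins for each of the 18 positions:
[14, 15, 13, 12, -2] → min -2
[15, 13, 12, -2, -4] → min -4
[13, 12, -2, -4, -7] → min -7
[12, -2, -4, -7, -1] → min -7
[-2, -4, -7, -1, 12] → min -7
[-4, -7, -1, 12, 6] → min -7
[-7, -1, 12, 6, 0] → min -7
[-1, 12, 6, 0, 13] → min -1
[12, 6, 0, 13, 5] → min 0
[6, 0, 13, 5, 0] → min 0
[0, 13, 5, 0, -8] → min -8
[13, 5, 0, -8, 6] → min -8
[5, 0, -8, 6, -10] → min -10
[0, -8, 6, -10, 7] → min -10
[-8, 6, -10, 7, -10] → min -10
[6, -10, 7, -10, 9] → min -10
[-10, 7, -10, 9, 3] → min -10
[7, -10, 9, 3, -11] → min -11
Maximum of these is 0.

0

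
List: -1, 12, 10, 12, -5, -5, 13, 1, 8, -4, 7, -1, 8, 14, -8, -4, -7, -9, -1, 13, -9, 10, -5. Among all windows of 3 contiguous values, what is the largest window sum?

Window sums for each of the 21 positions:
-1 12 10 → sum 21
12 10 12 → sum 34
10 12 -5 → sum 17
12 -5 -5 → sum 2
-5 -5 13 → sum 3
-5 13 1 → sum 9
13 1 8 → sum 22
1 8 -4 → sum 5
8 -4 7 → sum 11
-4 7 -1 → sum 2
7 -1 8 → sum 14
-1 8 14 → sum 21
8 14 -8 → sum 14
14 -8 -4 → sum 2
-8 -4 -7 → sum -19
-4 -7 -9 → sum -20
-7 -9 -1 → sum -17
-9 -1 13 → sum 3
-1 13 -9 → sum 3
13 -9 10 → sum 14
-9 10 -5 → sum -4
Largest of these is 34.

34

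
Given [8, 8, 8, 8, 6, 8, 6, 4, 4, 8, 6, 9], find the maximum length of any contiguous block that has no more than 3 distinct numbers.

11

add 8: window [8] (1 distinct), len 1
add 8: window [8, 8] (1 distinct), len 2
add 8: window [8, 8, 8] (1 distinct), len 3
add 8: window [8, 8, 8, 8] (1 distinct), len 4
add 6: window [8, 8, 8, 8, 6] (2 distinct), len 5
add 8: window [8, 8, 8, 8, 6, 8] (2 distinct), len 6
add 6: window [8, 8, 8, 8, 6, 8, 6] (2 distinct), len 7
add 4: window [8, 8, 8, 8, 6, 8, 6, 4] (3 distinct), len 8
add 4: window [8, 8, 8, 8, 6, 8, 6, 4, 4] (3 distinct), len 9
add 8: window [8, 8, 8, 8, 6, 8, 6, 4, 4, 8] (3 distinct), len 10
add 6: window [8, 8, 8, 8, 6, 8, 6, 4, 4, 8, 6] (3 distinct), len 11
add 9: window [8, 6, 9] (3 distinct), len 3
Longest length with ≤3 distinct: 11.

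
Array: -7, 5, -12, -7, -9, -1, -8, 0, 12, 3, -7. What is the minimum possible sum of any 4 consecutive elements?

Window sums for each of the 8 positions:
[-7, 5, -12, -7] → sum -21
[5, -12, -7, -9] → sum -23
[-12, -7, -9, -1] → sum -29
[-7, -9, -1, -8] → sum -25
[-9, -1, -8, 0] → sum -18
[-1, -8, 0, 12] → sum 3
[-8, 0, 12, 3] → sum 7
[0, 12, 3, -7] → sum 8
Minimum of these is -29.

-29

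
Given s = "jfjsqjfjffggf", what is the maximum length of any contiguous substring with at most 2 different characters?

5

add j: window [j] (1 distinct), len 1
add f: window [j, f] (2 distinct), len 2
add j: window [j, f, j] (2 distinct), len 3
add s: window [j, s] (2 distinct), len 2
add q: window [s, q] (2 distinct), len 2
add j: window [q, j] (2 distinct), len 2
add f: window [j, f] (2 distinct), len 2
add j: window [j, f, j] (2 distinct), len 3
add f: window [j, f, j, f] (2 distinct), len 4
add f: window [j, f, j, f, f] (2 distinct), len 5
add g: window [f, f, g] (2 distinct), len 3
add g: window [f, f, g, g] (2 distinct), len 4
add f: window [f, f, g, g, f] (2 distinct), len 5
Longest length with ≤2 distinct: 5.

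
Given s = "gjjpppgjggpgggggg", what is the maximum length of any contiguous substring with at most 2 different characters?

9

add g: window [g] (1 distinct), len 1
add j: window [g, j] (2 distinct), len 2
add j: window [g, j, j] (2 distinct), len 3
add p: window [j, j, p] (2 distinct), len 3
add p: window [j, j, p, p] (2 distinct), len 4
add p: window [j, j, p, p, p] (2 distinct), len 5
add g: window [p, p, p, g] (2 distinct), len 4
add j: window [g, j] (2 distinct), len 2
add g: window [g, j, g] (2 distinct), len 3
add g: window [g, j, g, g] (2 distinct), len 4
add p: window [g, g, p] (2 distinct), len 3
add g: window [g, g, p, g] (2 distinct), len 4
add g: window [g, g, p, g, g] (2 distinct), len 5
add g: window [g, g, p, g, g, g] (2 distinct), len 6
add g: window [g, g, p, g, g, g, g] (2 distinct), len 7
add g: window [g, g, p, g, g, g, g, g] (2 distinct), len 8
add g: window [g, g, p, g, g, g, g, g, g] (2 distinct), len 9
Longest length with ≤2 distinct: 9.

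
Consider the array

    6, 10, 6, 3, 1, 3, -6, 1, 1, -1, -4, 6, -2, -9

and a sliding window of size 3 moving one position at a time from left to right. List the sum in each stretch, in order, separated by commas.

[6, 10, 6] → sum 22
[10, 6, 3] → sum 19
[6, 3, 1] → sum 10
[3, 1, 3] → sum 7
[1, 3, -6] → sum -2
[3, -6, 1] → sum -2
[-6, 1, 1] → sum -4
[1, 1, -1] → sum 1
[1, -1, -4] → sum -4
[-1, -4, 6] → sum 1
[-4, 6, -2] → sum 0
[6, -2, -9] → sum -5

22, 19, 10, 7, -2, -2, -4, 1, -4, 1, 0, -5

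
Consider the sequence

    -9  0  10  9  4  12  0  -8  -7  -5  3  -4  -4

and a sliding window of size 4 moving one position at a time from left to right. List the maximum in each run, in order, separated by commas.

-9 0 10 9 → max 10
0 10 9 4 → max 10
10 9 4 12 → max 12
9 4 12 0 → max 12
4 12 0 -8 → max 12
12 0 -8 -7 → max 12
0 -8 -7 -5 → max 0
-8 -7 -5 3 → max 3
-7 -5 3 -4 → max 3
-5 3 -4 -4 → max 3

10, 10, 12, 12, 12, 12, 0, 3, 3, 3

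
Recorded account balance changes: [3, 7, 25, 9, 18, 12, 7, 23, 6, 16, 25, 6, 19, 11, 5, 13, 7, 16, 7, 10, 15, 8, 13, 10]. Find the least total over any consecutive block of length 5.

3 7 25 9 18 → sum 62
7 25 9 18 12 → sum 71
25 9 18 12 7 → sum 71
9 18 12 7 23 → sum 69
18 12 7 23 6 → sum 66
12 7 23 6 16 → sum 64
7 23 6 16 25 → sum 77
23 6 16 25 6 → sum 76
6 16 25 6 19 → sum 72
16 25 6 19 11 → sum 77
25 6 19 11 5 → sum 66
6 19 11 5 13 → sum 54
19 11 5 13 7 → sum 55
11 5 13 7 16 → sum 52
5 13 7 16 7 → sum 48
13 7 16 7 10 → sum 53
7 16 7 10 15 → sum 55
16 7 10 15 8 → sum 56
7 10 15 8 13 → sum 53
10 15 8 13 10 → sum 56
Least of these is 48.

48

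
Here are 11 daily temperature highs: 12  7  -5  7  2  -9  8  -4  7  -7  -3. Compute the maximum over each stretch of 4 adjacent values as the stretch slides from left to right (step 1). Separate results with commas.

12, 7, 7, 8, 8, 8, 8, 7

Sliding a size-4 window across the 11 values:
[12, 7, -5, 7] → max 12
[7, -5, 7, 2] → max 7
[-5, 7, 2, -9] → max 7
[7, 2, -9, 8] → max 8
[2, -9, 8, -4] → max 8
[-9, 8, -4, 7] → max 8
[8, -4, 7, -7] → max 8
[-4, 7, -7, -3] → max 7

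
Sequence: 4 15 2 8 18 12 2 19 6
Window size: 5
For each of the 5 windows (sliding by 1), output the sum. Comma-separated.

Sliding a size-5 window across the 9 values:
4 15 2 8 18 → sum 47
15 2 8 18 12 → sum 55
2 8 18 12 2 → sum 42
8 18 12 2 19 → sum 59
18 12 2 19 6 → sum 57

47, 55, 42, 59, 57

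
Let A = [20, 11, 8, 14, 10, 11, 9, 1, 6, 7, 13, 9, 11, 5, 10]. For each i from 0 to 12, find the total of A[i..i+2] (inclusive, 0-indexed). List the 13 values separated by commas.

[20, 11, 8] → sum 39
[11, 8, 14] → sum 33
[8, 14, 10] → sum 32
[14, 10, 11] → sum 35
[10, 11, 9] → sum 30
[11, 9, 1] → sum 21
[9, 1, 6] → sum 16
[1, 6, 7] → sum 14
[6, 7, 13] → sum 26
[7, 13, 9] → sum 29
[13, 9, 11] → sum 33
[9, 11, 5] → sum 25
[11, 5, 10] → sum 26

39, 33, 32, 35, 30, 21, 16, 14, 26, 29, 33, 25, 26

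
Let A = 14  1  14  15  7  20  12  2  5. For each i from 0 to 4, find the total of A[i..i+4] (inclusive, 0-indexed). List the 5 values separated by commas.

51, 57, 68, 56, 46

Sliding a size-5 window across the 9 values:
[14, 1, 14, 15, 7] → sum 51
[1, 14, 15, 7, 20] → sum 57
[14, 15, 7, 20, 12] → sum 68
[15, 7, 20, 12, 2] → sum 56
[7, 20, 12, 2, 5] → sum 46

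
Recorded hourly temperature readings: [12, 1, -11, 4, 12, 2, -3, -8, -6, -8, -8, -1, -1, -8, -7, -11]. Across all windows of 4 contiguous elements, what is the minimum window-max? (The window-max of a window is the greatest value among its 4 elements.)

(12, 1, -11, 4) → max 12
(1, -11, 4, 12) → max 12
(-11, 4, 12, 2) → max 12
(4, 12, 2, -3) → max 12
(12, 2, -3, -8) → max 12
(2, -3, -8, -6) → max 2
(-3, -8, -6, -8) → max -3
(-8, -6, -8, -8) → max -6
(-6, -8, -8, -1) → max -1
(-8, -8, -1, -1) → max -1
(-8, -1, -1, -8) → max -1
(-1, -1, -8, -7) → max -1
(-1, -8, -7, -11) → max -1
Minimum of these is -6.

-6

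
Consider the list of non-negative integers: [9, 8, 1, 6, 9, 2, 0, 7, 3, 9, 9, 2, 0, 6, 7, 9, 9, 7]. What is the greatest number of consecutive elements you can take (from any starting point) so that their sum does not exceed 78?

Extend to the right; shrink from the left whenever the sum exceeds 78:
→ 9: sum 9, len 1
→ 8: sum 17, len 2
→ 1: sum 18, len 3
→ 6: sum 24, len 4
→ 9: sum 33, len 5
→ 2: sum 35, len 6
→ 0: sum 35, len 7
→ 7: sum 42, len 8
→ 3: sum 45, len 9
→ 9: sum 54, len 10
→ 9: sum 63, len 11
→ 2: sum 65, len 12
→ 0: sum 65, len 13
→ 6: sum 71, len 14
→ 7: sum 78, len 15
→ 9 (dropped 9): sum 78, len 15
→ 9 (dropped 8, 1): sum 78, len 14
→ 7 (dropped 6, 9): sum 70, len 13
Longest length seen: 15.

15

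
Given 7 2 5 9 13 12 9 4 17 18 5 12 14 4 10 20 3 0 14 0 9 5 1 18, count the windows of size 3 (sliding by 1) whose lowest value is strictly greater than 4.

6

(7, 2, 5) → min 2
(2, 5, 9) → min 2
(5, 9, 13) → min 5  > 4 ✓
(9, 13, 12) → min 9  > 4 ✓
(13, 12, 9) → min 9  > 4 ✓
(12, 9, 4) → min 4
(9, 4, 17) → min 4
(4, 17, 18) → min 4
(17, 18, 5) → min 5  > 4 ✓
(18, 5, 12) → min 5  > 4 ✓
(5, 12, 14) → min 5  > 4 ✓
(12, 14, 4) → min 4
(14, 4, 10) → min 4
(4, 10, 20) → min 4
(10, 20, 3) → min 3
(20, 3, 0) → min 0
(3, 0, 14) → min 0
(0, 14, 0) → min 0
(14, 0, 9) → min 0
(0, 9, 5) → min 0
(9, 5, 1) → min 1
(5, 1, 18) → min 1
6 windows satisfy the condition.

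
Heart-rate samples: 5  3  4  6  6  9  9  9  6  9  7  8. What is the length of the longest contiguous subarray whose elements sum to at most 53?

8

Extend to the right; shrink from the left whenever the sum exceeds 53:
→ 5: sum 5, len 1
→ 3: sum 8, len 2
→ 4: sum 12, len 3
→ 6: sum 18, len 4
→ 6: sum 24, len 5
→ 9: sum 33, len 6
→ 9: sum 42, len 7
→ 9: sum 51, len 8
→ 6 (dropped 5): sum 52, len 8
→ 9 (dropped 3, 4, 6): sum 48, len 6
→ 7 (dropped 6): sum 49, len 6
→ 8 (dropped 9): sum 48, len 6
Longest length seen: 8.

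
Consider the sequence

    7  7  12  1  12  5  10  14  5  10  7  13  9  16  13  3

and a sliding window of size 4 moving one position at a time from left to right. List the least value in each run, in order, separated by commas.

(7, 7, 12, 1) → min 1
(7, 12, 1, 12) → min 1
(12, 1, 12, 5) → min 1
(1, 12, 5, 10) → min 1
(12, 5, 10, 14) → min 5
(5, 10, 14, 5) → min 5
(10, 14, 5, 10) → min 5
(14, 5, 10, 7) → min 5
(5, 10, 7, 13) → min 5
(10, 7, 13, 9) → min 7
(7, 13, 9, 16) → min 7
(13, 9, 16, 13) → min 9
(9, 16, 13, 3) → min 3

1, 1, 1, 1, 5, 5, 5, 5, 5, 7, 7, 9, 3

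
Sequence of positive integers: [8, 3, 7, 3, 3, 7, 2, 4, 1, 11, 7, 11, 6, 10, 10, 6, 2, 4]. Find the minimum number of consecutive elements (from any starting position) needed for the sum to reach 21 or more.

add 8: running sum 8 < 21
add 3: running sum 11 < 21
add 7: running sum 18 < 21
add 3: shortest ending here [8, 3, 7, 3] sum 21, len 4
add 3: shortest ending here [8, 3, 7, 3, 3] sum 24, len 5
add 7: shortest ending here [3, 7, 3, 3, 7] sum 23, len 5
add 2: shortest ending here [7, 3, 3, 7, 2] sum 22, len 5
add 4: shortest ending here [7, 3, 3, 7, 2, 4] sum 26, len 6
add 1: shortest ending here [7, 3, 3, 7, 2, 4, 1] sum 27, len 7
add 11: shortest ending here [7, 2, 4, 1, 11] sum 25, len 5
add 7: shortest ending here [4, 1, 11, 7] sum 23, len 4
add 11: shortest ending here [11, 7, 11] sum 29, len 3
add 6: shortest ending here [7, 11, 6] sum 24, len 3
add 10: shortest ending here [11, 6, 10] sum 27, len 3
add 10: shortest ending here [6, 10, 10] sum 26, len 3
add 6: shortest ending here [10, 10, 6] sum 26, len 3
add 2: shortest ending here [10, 10, 6, 2] sum 28, len 4
add 4: shortest ending here [10, 6, 2, 4] sum 22, len 4
Shortest qualifying length: 3.

3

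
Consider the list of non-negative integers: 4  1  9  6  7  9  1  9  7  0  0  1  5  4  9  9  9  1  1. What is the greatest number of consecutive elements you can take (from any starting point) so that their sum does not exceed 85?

add 4: [4] sum 4, len 1
add 1: [4, 1] sum 5, len 2
add 9: [4, 1, 9] sum 14, len 3
add 6: [4, 1, 9, 6] sum 20, len 4
add 7: [4, 1, 9, 6, 7] sum 27, len 5
add 9: [4, 1, 9, 6, 7, 9] sum 36, len 6
add 1: [4, 1, 9, 6, 7, 9, 1] sum 37, len 7
add 9: [4, 1, 9, 6, 7, 9, 1, 9] sum 46, len 8
add 7: [4, 1, 9, 6, 7, 9, 1, 9, 7] sum 53, len 9
add 0: [4, 1, 9, 6, 7, 9, 1, 9, 7, 0] sum 53, len 10
add 0: [4, 1, 9, 6, 7, 9, 1, 9, 7, 0, 0] sum 53, len 11
add 1: [4, 1, 9, 6, 7, 9, 1, 9, 7, 0, 0, 1] sum 54, len 12
add 5: [4, 1, 9, 6, 7, 9, 1, 9, 7, 0, 0, 1, 5] sum 59, len 13
add 4: [4, 1, 9, 6, 7, 9, 1, 9, 7, 0, 0, 1, 5, 4] sum 63, len 14
add 9: [4, 1, 9, 6, 7, 9, 1, 9, 7, 0, 0, 1, 5, 4, 9] sum 72, len 15
add 9: [4, 1, 9, 6, 7, 9, 1, 9, 7, 0, 0, 1, 5, 4, 9, 9] sum 81, len 16
add 9: [9, 6, 7, 9, 1, 9, 7, 0, 0, 1, 5, 4, 9, 9, 9] sum 85, len 15
add 1: [6, 7, 9, 1, 9, 7, 0, 0, 1, 5, 4, 9, 9, 9, 1] sum 77, len 15
add 1: [6, 7, 9, 1, 9, 7, 0, 0, 1, 5, 4, 9, 9, 9, 1, 1] sum 78, len 16
Longest length seen: 16.

16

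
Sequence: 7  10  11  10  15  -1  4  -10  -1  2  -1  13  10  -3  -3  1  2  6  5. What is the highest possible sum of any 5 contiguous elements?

Window sums for each of the 15 positions:
(7, 10, 11, 10, 15) → sum 53
(10, 11, 10, 15, -1) → sum 45
(11, 10, 15, -1, 4) → sum 39
(10, 15, -1, 4, -10) → sum 18
(15, -1, 4, -10, -1) → sum 7
(-1, 4, -10, -1, 2) → sum -6
(4, -10, -1, 2, -1) → sum -6
(-10, -1, 2, -1, 13) → sum 3
(-1, 2, -1, 13, 10) → sum 23
(2, -1, 13, 10, -3) → sum 21
(-1, 13, 10, -3, -3) → sum 16
(13, 10, -3, -3, 1) → sum 18
(10, -3, -3, 1, 2) → sum 7
(-3, -3, 1, 2, 6) → sum 3
(-3, 1, 2, 6, 5) → sum 11
Highest of these is 53.

53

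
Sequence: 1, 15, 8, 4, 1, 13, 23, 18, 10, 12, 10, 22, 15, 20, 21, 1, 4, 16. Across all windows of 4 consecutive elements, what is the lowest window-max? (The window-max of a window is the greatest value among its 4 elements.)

Each size-4 window and its max:
[1, 15, 8, 4] → max 15
[15, 8, 4, 1] → max 15
[8, 4, 1, 13] → max 13
[4, 1, 13, 23] → max 23
[1, 13, 23, 18] → max 23
[13, 23, 18, 10] → max 23
[23, 18, 10, 12] → max 23
[18, 10, 12, 10] → max 18
[10, 12, 10, 22] → max 22
[12, 10, 22, 15] → max 22
[10, 22, 15, 20] → max 22
[22, 15, 20, 21] → max 22
[15, 20, 21, 1] → max 21
[20, 21, 1, 4] → max 21
[21, 1, 4, 16] → max 21
Lowest of these is 13.

13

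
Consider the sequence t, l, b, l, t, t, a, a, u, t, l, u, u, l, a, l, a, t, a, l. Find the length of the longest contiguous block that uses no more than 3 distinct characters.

Extend right; when distinct count exceeds 3, shrink from the left:
add t: window [t] (1 distinct), len 1
add l: window [t, l] (2 distinct), len 2
add b: window [t, l, b] (3 distinct), len 3
add l: window [t, l, b, l] (3 distinct), len 4
add t: window [t, l, b, l, t] (3 distinct), len 5
add t: window [t, l, b, l, t, t] (3 distinct), len 6
add a: window [l, t, t, a] (3 distinct), len 4
add a: window [l, t, t, a, a] (3 distinct), len 5
add u: window [t, t, a, a, u] (3 distinct), len 5
add t: window [t, t, a, a, u, t] (3 distinct), len 6
add l: window [u, t, l] (3 distinct), len 3
add u: window [u, t, l, u] (3 distinct), len 4
add u: window [u, t, l, u, u] (3 distinct), len 5
add l: window [u, t, l, u, u, l] (3 distinct), len 6
add a: window [l, u, u, l, a] (3 distinct), len 5
add l: window [l, u, u, l, a, l] (3 distinct), len 6
add a: window [l, u, u, l, a, l, a] (3 distinct), len 7
add t: window [l, a, l, a, t] (3 distinct), len 5
add a: window [l, a, l, a, t, a] (3 distinct), len 6
add l: window [l, a, l, a, t, a, l] (3 distinct), len 7
Longest length with ≤3 distinct: 7.

7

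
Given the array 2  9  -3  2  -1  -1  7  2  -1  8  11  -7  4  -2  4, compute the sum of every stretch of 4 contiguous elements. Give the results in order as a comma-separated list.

10, 7, -3, 7, 7, 7, 16, 20, 11, 16, 6, -1

(2, 9, -3, 2) → sum 10
(9, -3, 2, -1) → sum 7
(-3, 2, -1, -1) → sum -3
(2, -1, -1, 7) → sum 7
(-1, -1, 7, 2) → sum 7
(-1, 7, 2, -1) → sum 7
(7, 2, -1, 8) → sum 16
(2, -1, 8, 11) → sum 20
(-1, 8, 11, -7) → sum 11
(8, 11, -7, 4) → sum 16
(11, -7, 4, -2) → sum 6
(-7, 4, -2, 4) → sum -1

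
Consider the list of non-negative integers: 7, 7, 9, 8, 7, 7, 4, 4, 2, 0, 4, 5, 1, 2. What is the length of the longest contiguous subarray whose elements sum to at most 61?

→ 7: sum 7, len 1
→ 7: sum 14, len 2
→ 9: sum 23, len 3
→ 8: sum 31, len 4
→ 7: sum 38, len 5
→ 7: sum 45, len 6
→ 4: sum 49, len 7
→ 4: sum 53, len 8
→ 2: sum 55, len 9
→ 0: sum 55, len 10
→ 4: sum 59, len 11
→ 5 (dropped 7): sum 57, len 11
→ 1: sum 58, len 12
→ 2: sum 60, len 13
Longest length seen: 13.

13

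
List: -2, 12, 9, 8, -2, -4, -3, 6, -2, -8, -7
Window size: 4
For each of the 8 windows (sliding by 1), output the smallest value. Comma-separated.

-2, -2, -4, -4, -4, -4, -8, -8

[-2, 12, 9, 8] → min -2
[12, 9, 8, -2] → min -2
[9, 8, -2, -4] → min -4
[8, -2, -4, -3] → min -4
[-2, -4, -3, 6] → min -4
[-4, -3, 6, -2] → min -4
[-3, 6, -2, -8] → min -8
[6, -2, -8, -7] → min -8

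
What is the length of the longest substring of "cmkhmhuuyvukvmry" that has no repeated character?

add c: [c] len 1
add m: [c, m] len 2
add k: [c, m, k] len 3
add h: [c, m, k, h] len 4
add m (repeat m, move left end past it): [k, h, m] len 3
add h (repeat h, move left end past it): [m, h] len 2
add u: [m, h, u] len 3
add u (repeat u, move left end past it): [u] len 1
add y: [u, y] len 2
add v: [u, y, v] len 3
add u (repeat u, move left end past it): [y, v, u] len 3
add k: [y, v, u, k] len 4
add v (repeat v, move left end past it): [u, k, v] len 3
add m: [u, k, v, m] len 4
add r: [u, k, v, m, r] len 5
add y: [u, k, v, m, r, y] len 6
Longest all-distinct length: 6.

6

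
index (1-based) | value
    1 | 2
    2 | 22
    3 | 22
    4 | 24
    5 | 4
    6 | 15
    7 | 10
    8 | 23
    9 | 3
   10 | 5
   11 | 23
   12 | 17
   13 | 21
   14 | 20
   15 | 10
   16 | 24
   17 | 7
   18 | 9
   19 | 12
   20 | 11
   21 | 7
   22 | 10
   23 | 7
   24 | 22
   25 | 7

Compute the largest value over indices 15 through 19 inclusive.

Elements at indices 15..19: 10, 24, 7, 9, 12
max(10, 24, 7, 9, 12) = 24

24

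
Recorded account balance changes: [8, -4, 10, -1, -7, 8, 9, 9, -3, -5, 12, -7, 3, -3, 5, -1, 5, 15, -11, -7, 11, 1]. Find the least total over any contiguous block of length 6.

(8, -4, 10, -1, -7, 8) → sum 14
(-4, 10, -1, -7, 8, 9) → sum 15
(10, -1, -7, 8, 9, 9) → sum 28
(-1, -7, 8, 9, 9, -3) → sum 15
(-7, 8, 9, 9, -3, -5) → sum 11
(8, 9, 9, -3, -5, 12) → sum 30
(9, 9, -3, -5, 12, -7) → sum 15
(9, -3, -5, 12, -7, 3) → sum 9
(-3, -5, 12, -7, 3, -3) → sum -3
(-5, 12, -7, 3, -3, 5) → sum 5
(12, -7, 3, -3, 5, -1) → sum 9
(-7, 3, -3, 5, -1, 5) → sum 2
(3, -3, 5, -1, 5, 15) → sum 24
(-3, 5, -1, 5, 15, -11) → sum 10
(5, -1, 5, 15, -11, -7) → sum 6
(-1, 5, 15, -11, -7, 11) → sum 12
(5, 15, -11, -7, 11, 1) → sum 14
Least of these is -3.

-3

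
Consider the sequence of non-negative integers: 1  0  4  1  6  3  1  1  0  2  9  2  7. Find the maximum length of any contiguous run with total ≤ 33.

12

Extend to the right; shrink from the left whenever the sum exceeds 33:
[1] sum 1 len 1
[1, 0] sum 1 len 2
[1, 0, 4] sum 5 len 3
[1, 0, 4, 1] sum 6 len 4
[1, 0, 4, 1, 6] sum 12 len 5
[1, 0, 4, 1, 6, 3] sum 15 len 6
[1, 0, 4, 1, 6, 3, 1] sum 16 len 7
[1, 0, 4, 1, 6, 3, 1, 1] sum 17 len 8
[1, 0, 4, 1, 6, 3, 1, 1, 0] sum 17 len 9
[1, 0, 4, 1, 6, 3, 1, 1, 0, 2] sum 19 len 10
[1, 0, 4, 1, 6, 3, 1, 1, 0, 2, 9] sum 28 len 11
[1, 0, 4, 1, 6, 3, 1, 1, 0, 2, 9, 2] sum 30 len 12
[1, 6, 3, 1, 1, 0, 2, 9, 2, 7] sum 32 len 10
Longest length seen: 12.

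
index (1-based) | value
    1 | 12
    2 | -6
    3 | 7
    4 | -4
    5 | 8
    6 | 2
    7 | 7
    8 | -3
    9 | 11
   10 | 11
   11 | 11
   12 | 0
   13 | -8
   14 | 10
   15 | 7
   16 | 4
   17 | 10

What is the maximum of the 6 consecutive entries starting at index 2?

Elements at indices 2..7: -6, 7, -4, 8, 2, 7
max(-6, 7, -4, 8, 2, 7) = 8

8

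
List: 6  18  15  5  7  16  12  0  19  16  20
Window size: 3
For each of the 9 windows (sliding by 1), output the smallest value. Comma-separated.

6 18 15 → min 6
18 15 5 → min 5
15 5 7 → min 5
5 7 16 → min 5
7 16 12 → min 7
16 12 0 → min 0
12 0 19 → min 0
0 19 16 → min 0
19 16 20 → min 16

6, 5, 5, 5, 7, 0, 0, 0, 16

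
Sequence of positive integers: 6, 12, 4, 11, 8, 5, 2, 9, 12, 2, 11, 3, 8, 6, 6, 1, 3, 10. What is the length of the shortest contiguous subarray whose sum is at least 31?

add 6: running sum 6 < 31
add 12: running sum 18 < 31
add 4: running sum 22 < 31
end 3: [6, 12, 4, 11] sum 33, len 4
end 4: [12, 4, 11, 8] sum 35, len 4
end 5: [12, 4, 11, 8, 5] sum 40, len 5
end 6: [12, 4, 11, 8, 5, 2] sum 42, len 6
end 7: [11, 8, 5, 2, 9] sum 35, len 5
end 8: [8, 5, 2, 9, 12] sum 36, len 5
end 9: [8, 5, 2, 9, 12, 2] sum 38, len 6
end 10: [9, 12, 2, 11] sum 34, len 4
end 11: [9, 12, 2, 11, 3] sum 37, len 5
end 12: [12, 2, 11, 3, 8] sum 36, len 5
end 13: [12, 2, 11, 3, 8, 6] sum 42, len 6
end 14: [11, 3, 8, 6, 6] sum 34, len 5
end 15: [11, 3, 8, 6, 6, 1] sum 35, len 6
end 16: [11, 3, 8, 6, 6, 1, 3] sum 38, len 7
end 17: [8, 6, 6, 1, 3, 10] sum 34, len 6
Shortest qualifying length: 4.

4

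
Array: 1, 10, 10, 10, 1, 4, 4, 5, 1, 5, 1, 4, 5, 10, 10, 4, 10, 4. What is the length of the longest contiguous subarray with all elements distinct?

[1] len 1
[1, 10] len 2
[10] len 1
[10] len 1
[10, 1] len 2
[10, 1, 4] len 3
[4] len 1
[4, 5] len 2
[4, 5, 1] len 3
[1, 5] len 2
[5, 1] len 2
[5, 1, 4] len 3
[1, 4, 5] len 3
[1, 4, 5, 10] len 4
[10] len 1
[10, 4] len 2
[4, 10] len 2
[10, 4] len 2
Longest all-distinct length: 4.

4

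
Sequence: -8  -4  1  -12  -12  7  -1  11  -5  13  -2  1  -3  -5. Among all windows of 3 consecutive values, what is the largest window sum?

[-8, -4, 1] → sum -11
[-4, 1, -12] → sum -15
[1, -12, -12] → sum -23
[-12, -12, 7] → sum -17
[-12, 7, -1] → sum -6
[7, -1, 11] → sum 17
[-1, 11, -5] → sum 5
[11, -5, 13] → sum 19
[-5, 13, -2] → sum 6
[13, -2, 1] → sum 12
[-2, 1, -3] → sum -4
[1, -3, -5] → sum -7
Largest of these is 19.

19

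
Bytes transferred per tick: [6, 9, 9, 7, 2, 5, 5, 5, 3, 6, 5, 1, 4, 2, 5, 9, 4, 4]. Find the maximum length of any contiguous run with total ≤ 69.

15

add 6: [6] sum 6, len 1
add 9: [6, 9] sum 15, len 2
add 9: [6, 9, 9] sum 24, len 3
add 7: [6, 9, 9, 7] sum 31, len 4
add 2: [6, 9, 9, 7, 2] sum 33, len 5
add 5: [6, 9, 9, 7, 2, 5] sum 38, len 6
add 5: [6, 9, 9, 7, 2, 5, 5] sum 43, len 7
add 5: [6, 9, 9, 7, 2, 5, 5, 5] sum 48, len 8
add 3: [6, 9, 9, 7, 2, 5, 5, 5, 3] sum 51, len 9
add 6: [6, 9, 9, 7, 2, 5, 5, 5, 3, 6] sum 57, len 10
add 5: [6, 9, 9, 7, 2, 5, 5, 5, 3, 6, 5] sum 62, len 11
add 1: [6, 9, 9, 7, 2, 5, 5, 5, 3, 6, 5, 1] sum 63, len 12
add 4: [6, 9, 9, 7, 2, 5, 5, 5, 3, 6, 5, 1, 4] sum 67, len 13
add 2: [6, 9, 9, 7, 2, 5, 5, 5, 3, 6, 5, 1, 4, 2] sum 69, len 14
add 5: [9, 9, 7, 2, 5, 5, 5, 3, 6, 5, 1, 4, 2, 5] sum 68, len 14
add 9: [9, 7, 2, 5, 5, 5, 3, 6, 5, 1, 4, 2, 5, 9] sum 68, len 14
add 4: [7, 2, 5, 5, 5, 3, 6, 5, 1, 4, 2, 5, 9, 4] sum 63, len 14
add 4: [7, 2, 5, 5, 5, 3, 6, 5, 1, 4, 2, 5, 9, 4, 4] sum 67, len 15
Longest length seen: 15.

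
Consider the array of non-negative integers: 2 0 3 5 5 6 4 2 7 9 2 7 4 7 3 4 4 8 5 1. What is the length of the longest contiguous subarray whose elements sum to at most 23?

Extend to the right; shrink from the left whenever the sum exceeds 23:
[2] sum 2 len 1
[2, 0] sum 2 len 2
[2, 0, 3] sum 5 len 3
[2, 0, 3, 5] sum 10 len 4
[2, 0, 3, 5, 5] sum 15 len 5
[2, 0, 3, 5, 5, 6] sum 21 len 6
[0, 3, 5, 5, 6, 4] sum 23 len 6
[5, 5, 6, 4, 2] sum 22 len 5
[6, 4, 2, 7] sum 19 len 4
[4, 2, 7, 9] sum 22 len 4
[2, 7, 9, 2] sum 20 len 4
[9, 2, 7] sum 18 len 3
[9, 2, 7, 4] sum 22 len 4
[2, 7, 4, 7] sum 20 len 4
[2, 7, 4, 7, 3] sum 23 len 5
[4, 7, 3, 4] sum 18 len 4
[4, 7, 3, 4, 4] sum 22 len 5
[3, 4, 4, 8] sum 19 len 4
[4, 4, 8, 5] sum 21 len 4
[4, 4, 8, 5, 1] sum 22 len 5
Longest length seen: 6.

6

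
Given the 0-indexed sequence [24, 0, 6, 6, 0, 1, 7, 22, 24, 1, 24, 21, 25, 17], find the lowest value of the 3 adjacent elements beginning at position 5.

Elements at indices 5..7: 1, 7, 22
min(1, 7, 22) = 1

1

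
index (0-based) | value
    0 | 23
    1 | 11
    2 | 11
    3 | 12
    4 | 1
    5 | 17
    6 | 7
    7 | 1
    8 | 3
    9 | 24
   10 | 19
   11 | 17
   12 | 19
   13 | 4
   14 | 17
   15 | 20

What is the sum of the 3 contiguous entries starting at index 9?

Elements at indices 9..11: 24, 19, 17
sum(24, 19, 17) = 60

60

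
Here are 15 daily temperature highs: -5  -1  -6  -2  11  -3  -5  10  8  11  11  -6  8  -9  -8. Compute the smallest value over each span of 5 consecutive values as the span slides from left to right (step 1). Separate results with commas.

[-5, -1, -6, -2, 11] → min -6
[-1, -6, -2, 11, -3] → min -6
[-6, -2, 11, -3, -5] → min -6
[-2, 11, -3, -5, 10] → min -5
[11, -3, -5, 10, 8] → min -5
[-3, -5, 10, 8, 11] → min -5
[-5, 10, 8, 11, 11] → min -5
[10, 8, 11, 11, -6] → min -6
[8, 11, 11, -6, 8] → min -6
[11, 11, -6, 8, -9] → min -9
[11, -6, 8, -9, -8] → min -9

-6, -6, -6, -5, -5, -5, -5, -6, -6, -9, -9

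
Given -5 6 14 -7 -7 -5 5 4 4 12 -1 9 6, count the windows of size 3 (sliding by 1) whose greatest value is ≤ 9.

[-5, 6, 14] → max 14
[6, 14, -7] → max 14
[14, -7, -7] → max 14
[-7, -7, -5] → max -5  ≤ 9 ✓
[-7, -5, 5] → max 5  ≤ 9 ✓
[-5, 5, 4] → max 5  ≤ 9 ✓
[5, 4, 4] → max 5  ≤ 9 ✓
[4, 4, 12] → max 12
[4, 12, -1] → max 12
[12, -1, 9] → max 12
[-1, 9, 6] → max 9  ≤ 9 ✓
5 windows satisfy the condition.

5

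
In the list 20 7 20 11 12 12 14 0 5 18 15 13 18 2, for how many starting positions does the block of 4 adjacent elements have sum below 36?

1

[20, 7, 20, 11] → sum 58
[7, 20, 11, 12] → sum 50
[20, 11, 12, 12] → sum 55
[11, 12, 12, 14] → sum 49
[12, 12, 14, 0] → sum 38
[12, 14, 0, 5] → sum 31  < 36 ✓
[14, 0, 5, 18] → sum 37
[0, 5, 18, 15] → sum 38
[5, 18, 15, 13] → sum 51
[18, 15, 13, 18] → sum 64
[15, 13, 18, 2] → sum 48
1 window satisfy the condition.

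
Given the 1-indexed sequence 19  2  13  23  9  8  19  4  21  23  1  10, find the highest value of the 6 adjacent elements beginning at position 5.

23

Elements at indices 5..10: 9, 8, 19, 4, 21, 23
max(9, 8, 19, 4, 21, 23) = 23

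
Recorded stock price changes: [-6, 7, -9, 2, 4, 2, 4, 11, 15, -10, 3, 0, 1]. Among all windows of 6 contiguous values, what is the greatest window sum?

38

[-6, 7, -9, 2, 4, 2] → sum 0
[7, -9, 2, 4, 2, 4] → sum 10
[-9, 2, 4, 2, 4, 11] → sum 14
[2, 4, 2, 4, 11, 15] → sum 38
[4, 2, 4, 11, 15, -10] → sum 26
[2, 4, 11, 15, -10, 3] → sum 25
[4, 11, 15, -10, 3, 0] → sum 23
[11, 15, -10, 3, 0, 1] → sum 20
Greatest of these is 38.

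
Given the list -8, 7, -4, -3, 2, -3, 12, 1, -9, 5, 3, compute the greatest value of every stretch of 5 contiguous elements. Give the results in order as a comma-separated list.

(-8, 7, -4, -3, 2) → max 7
(7, -4, -3, 2, -3) → max 7
(-4, -3, 2, -3, 12) → max 12
(-3, 2, -3, 12, 1) → max 12
(2, -3, 12, 1, -9) → max 12
(-3, 12, 1, -9, 5) → max 12
(12, 1, -9, 5, 3) → max 12

7, 7, 12, 12, 12, 12, 12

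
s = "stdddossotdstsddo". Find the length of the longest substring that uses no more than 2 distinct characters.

Extend right; when distinct count exceeds 2, shrink from the left:
add s: window [s] (1 distinct), len 1
add t: window [s, t] (2 distinct), len 2
add d: window [t, d] (2 distinct), len 2
add d: window [t, d, d] (2 distinct), len 3
add d: window [t, d, d, d] (2 distinct), len 4
add o: window [d, d, d, o] (2 distinct), len 4
add s: window [o, s] (2 distinct), len 2
add s: window [o, s, s] (2 distinct), len 3
add o: window [o, s, s, o] (2 distinct), len 4
add t: window [o, t] (2 distinct), len 2
add d: window [t, d] (2 distinct), len 2
add s: window [d, s] (2 distinct), len 2
add t: window [s, t] (2 distinct), len 2
add s: window [s, t, s] (2 distinct), len 3
add d: window [s, d] (2 distinct), len 2
add d: window [s, d, d] (2 distinct), len 3
add o: window [d, d, o] (2 distinct), len 3
Longest length with ≤2 distinct: 4.

4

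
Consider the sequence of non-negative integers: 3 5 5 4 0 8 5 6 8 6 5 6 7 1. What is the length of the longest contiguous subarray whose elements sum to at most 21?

[3] sum 3 len 1
[3, 5] sum 8 len 2
[3, 5, 5] sum 13 len 3
[3, 5, 5, 4] sum 17 len 4
[3, 5, 5, 4, 0] sum 17 len 5
[5, 4, 0, 8] sum 17 len 4
[4, 0, 8, 5] sum 17 len 4
[0, 8, 5, 6] sum 19 len 4
[5, 6, 8] sum 19 len 3
[6, 8, 6] sum 20 len 3
[8, 6, 5] sum 19 len 3
[6, 5, 6] sum 17 len 3
[5, 6, 7] sum 18 len 3
[5, 6, 7, 1] sum 19 len 4
Longest length seen: 5.

5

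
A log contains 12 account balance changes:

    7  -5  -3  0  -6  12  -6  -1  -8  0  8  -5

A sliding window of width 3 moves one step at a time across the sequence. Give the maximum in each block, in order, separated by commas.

7 -5 -3 → max 7
-5 -3 0 → max 0
-3 0 -6 → max 0
0 -6 12 → max 12
-6 12 -6 → max 12
12 -6 -1 → max 12
-6 -1 -8 → max -1
-1 -8 0 → max 0
-8 0 8 → max 8
0 8 -5 → max 8

7, 0, 0, 12, 12, 12, -1, 0, 8, 8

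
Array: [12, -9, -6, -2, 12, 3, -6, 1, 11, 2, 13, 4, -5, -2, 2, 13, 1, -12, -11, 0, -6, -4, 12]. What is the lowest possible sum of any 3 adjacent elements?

12 -9 -6 → sum -3
-9 -6 -2 → sum -17
-6 -2 12 → sum 4
-2 12 3 → sum 13
12 3 -6 → sum 9
3 -6 1 → sum -2
-6 1 11 → sum 6
1 11 2 → sum 14
11 2 13 → sum 26
2 13 4 → sum 19
13 4 -5 → sum 12
4 -5 -2 → sum -3
-5 -2 2 → sum -5
-2 2 13 → sum 13
2 13 1 → sum 16
13 1 -12 → sum 2
1 -12 -11 → sum -22
-12 -11 0 → sum -23
-11 0 -6 → sum -17
0 -6 -4 → sum -10
-6 -4 12 → sum 2
Lowest of these is -23.

-23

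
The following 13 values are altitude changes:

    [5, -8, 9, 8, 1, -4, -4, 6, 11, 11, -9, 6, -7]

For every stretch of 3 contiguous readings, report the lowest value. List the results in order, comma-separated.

5 -8 9 → min -8
-8 9 8 → min -8
9 8 1 → min 1
8 1 -4 → min -4
1 -4 -4 → min -4
-4 -4 6 → min -4
-4 6 11 → min -4
6 11 11 → min 6
11 11 -9 → min -9
11 -9 6 → min -9
-9 6 -7 → min -9

-8, -8, 1, -4, -4, -4, -4, 6, -9, -9, -9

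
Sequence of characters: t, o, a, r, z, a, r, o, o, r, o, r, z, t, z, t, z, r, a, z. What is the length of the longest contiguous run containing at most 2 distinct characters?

6

[t] 1 distinct, len 1
[t, o] 2 distinct, len 2
[o, a] 2 distinct, len 2
[a, r] 2 distinct, len 2
[r, z] 2 distinct, len 2
[z, a] 2 distinct, len 2
[a, r] 2 distinct, len 2
[r, o] 2 distinct, len 2
[r, o, o] 2 distinct, len 3
[r, o, o, r] 2 distinct, len 4
[r, o, o, r, o] 2 distinct, len 5
[r, o, o, r, o, r] 2 distinct, len 6
[r, z] 2 distinct, len 2
[z, t] 2 distinct, len 2
[z, t, z] 2 distinct, len 3
[z, t, z, t] 2 distinct, len 4
[z, t, z, t, z] 2 distinct, len 5
[z, r] 2 distinct, len 2
[r, a] 2 distinct, len 2
[a, z] 2 distinct, len 2
Longest length with ≤2 distinct: 6.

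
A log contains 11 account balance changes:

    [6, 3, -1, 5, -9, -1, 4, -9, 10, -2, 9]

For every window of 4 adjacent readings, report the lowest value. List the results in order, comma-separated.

-1, -9, -9, -9, -9, -9, -9, -9

[6, 3, -1, 5] → min -1
[3, -1, 5, -9] → min -9
[-1, 5, -9, -1] → min -9
[5, -9, -1, 4] → min -9
[-9, -1, 4, -9] → min -9
[-1, 4, -9, 10] → min -9
[4, -9, 10, -2] → min -9
[-9, 10, -2, 9] → min -9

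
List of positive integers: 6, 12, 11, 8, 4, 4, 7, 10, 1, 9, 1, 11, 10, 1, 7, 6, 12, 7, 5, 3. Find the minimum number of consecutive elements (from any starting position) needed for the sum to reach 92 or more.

13

add 6: running sum 6 < 92
add 12: running sum 18 < 92
add 11: running sum 29 < 92
add 8: running sum 37 < 92
add 4: running sum 41 < 92
add 4: running sum 45 < 92
add 7: running sum 52 < 92
add 10: running sum 62 < 92
add 1: running sum 63 < 92
add 9: running sum 72 < 92
add 1: running sum 73 < 92
add 11: running sum 84 < 92
end 12: [6, 12, 11, 8, 4, 4, 7, 10, 1, 9, 1, 11, 10] sum 94, len 13
end 13: [6, 12, 11, 8, 4, 4, 7, 10, 1, 9, 1, 11, 10, 1] sum 95, len 14
end 14: [12, 11, 8, 4, 4, 7, 10, 1, 9, 1, 11, 10, 1, 7] sum 96, len 14
end 15: [12, 11, 8, 4, 4, 7, 10, 1, 9, 1, 11, 10, 1, 7, 6] sum 102, len 15
end 16: [11, 8, 4, 4, 7, 10, 1, 9, 1, 11, 10, 1, 7, 6, 12] sum 102, len 15
end 17: [8, 4, 4, 7, 10, 1, 9, 1, 11, 10, 1, 7, 6, 12, 7] sum 98, len 15
end 18: [4, 4, 7, 10, 1, 9, 1, 11, 10, 1, 7, 6, 12, 7, 5] sum 95, len 15
end 19: [4, 7, 10, 1, 9, 1, 11, 10, 1, 7, 6, 12, 7, 5, 3] sum 94, len 15
Shortest qualifying length: 13.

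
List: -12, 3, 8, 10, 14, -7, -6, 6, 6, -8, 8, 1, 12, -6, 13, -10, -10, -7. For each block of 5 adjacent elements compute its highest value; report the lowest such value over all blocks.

6

Window maxs for each of the 14 positions:
(-12, 3, 8, 10, 14) → max 14
(3, 8, 10, 14, -7) → max 14
(8, 10, 14, -7, -6) → max 14
(10, 14, -7, -6, 6) → max 14
(14, -7, -6, 6, 6) → max 14
(-7, -6, 6, 6, -8) → max 6
(-6, 6, 6, -8, 8) → max 8
(6, 6, -8, 8, 1) → max 8
(6, -8, 8, 1, 12) → max 12
(-8, 8, 1, 12, -6) → max 12
(8, 1, 12, -6, 13) → max 13
(1, 12, -6, 13, -10) → max 13
(12, -6, 13, -10, -10) → max 13
(-6, 13, -10, -10, -7) → max 13
Lowest of these is 6.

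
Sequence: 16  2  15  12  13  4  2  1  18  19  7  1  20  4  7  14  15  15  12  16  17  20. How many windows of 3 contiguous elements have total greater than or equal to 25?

17

16 2 15 → sum 33  ≥ 25 ✓
2 15 12 → sum 29  ≥ 25 ✓
15 12 13 → sum 40  ≥ 25 ✓
12 13 4 → sum 29  ≥ 25 ✓
13 4 2 → sum 19
4 2 1 → sum 7
2 1 18 → sum 21
1 18 19 → sum 38  ≥ 25 ✓
18 19 7 → sum 44  ≥ 25 ✓
19 7 1 → sum 27  ≥ 25 ✓
7 1 20 → sum 28  ≥ 25 ✓
1 20 4 → sum 25  ≥ 25 ✓
20 4 7 → sum 31  ≥ 25 ✓
4 7 14 → sum 25  ≥ 25 ✓
7 14 15 → sum 36  ≥ 25 ✓
14 15 15 → sum 44  ≥ 25 ✓
15 15 12 → sum 42  ≥ 25 ✓
15 12 16 → sum 43  ≥ 25 ✓
12 16 17 → sum 45  ≥ 25 ✓
16 17 20 → sum 53  ≥ 25 ✓
17 windows satisfy the condition.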